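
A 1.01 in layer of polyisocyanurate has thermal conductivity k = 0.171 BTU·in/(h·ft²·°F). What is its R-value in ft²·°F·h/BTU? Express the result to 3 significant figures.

R = L/k = 1.01/0.171 = 5.906 ft²·°F·h/BTU

5.91 ft²·°F·h/BTU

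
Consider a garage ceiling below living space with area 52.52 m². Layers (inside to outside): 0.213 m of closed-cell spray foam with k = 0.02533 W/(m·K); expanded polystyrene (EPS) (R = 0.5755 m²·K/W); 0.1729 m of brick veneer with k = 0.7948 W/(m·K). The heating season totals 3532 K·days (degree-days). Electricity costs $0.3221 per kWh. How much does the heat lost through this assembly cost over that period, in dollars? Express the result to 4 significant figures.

0.213/0.02533 = 8.409
0.1729/0.7948 = 0.21754
R_total = 8.409 + 0.5755 + 0.21754 = 9.202 m²·K/W
E = A × HDD × 24 / R / 1000 = 52.52 × 3532 × 24 / 9.202 / 1000 = 483.81 kWh
Cost = 483.81 × 0.3221 = $155.83

155.8 dollars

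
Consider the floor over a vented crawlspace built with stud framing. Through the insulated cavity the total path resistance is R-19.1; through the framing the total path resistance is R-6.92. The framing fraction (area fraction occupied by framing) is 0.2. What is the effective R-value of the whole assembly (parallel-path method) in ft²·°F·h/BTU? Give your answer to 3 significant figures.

U_eff = 0.8/19.1 + 0.2/6.92 = 0.04188 + 0.0289 = 0.07079
R_eff = 1/U_eff = 14.13 ft²·°F·h/BTU

14.1 ft²·°F·h/BTU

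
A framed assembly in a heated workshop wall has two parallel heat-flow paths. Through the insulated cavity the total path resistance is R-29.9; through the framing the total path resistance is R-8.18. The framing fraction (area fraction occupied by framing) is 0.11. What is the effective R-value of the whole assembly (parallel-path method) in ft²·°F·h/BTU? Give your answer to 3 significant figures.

U_eff = 0.89/29.9 + 0.11/8.18 = 0.02977 + 0.01345 = 0.04321
R_eff = 1/U_eff = 23.14 ft²·°F·h/BTU

23.1 ft²·°F·h/BTU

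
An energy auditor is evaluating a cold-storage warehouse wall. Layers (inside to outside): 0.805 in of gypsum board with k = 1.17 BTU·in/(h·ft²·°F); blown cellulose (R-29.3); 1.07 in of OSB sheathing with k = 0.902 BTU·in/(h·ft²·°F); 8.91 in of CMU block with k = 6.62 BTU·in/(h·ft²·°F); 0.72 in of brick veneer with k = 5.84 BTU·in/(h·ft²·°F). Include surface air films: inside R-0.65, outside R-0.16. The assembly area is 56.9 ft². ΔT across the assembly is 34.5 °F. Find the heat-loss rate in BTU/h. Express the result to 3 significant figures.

0.805/1.17 = 0.688
1.07/0.902 = 1.186
8.91/6.62 = 1.346
0.72/5.84 = 0.1233
R_total = 0.65 + 0.688 + 29.3 + 1.186 + 1.346 + 0.1233 + 0.16 = 33.45 ft²·°F·h/BTU
Q = A·ΔT/R = 56.9 × 34.5 / 33.45 = 58.68 BTU/h

58.7 BTU/h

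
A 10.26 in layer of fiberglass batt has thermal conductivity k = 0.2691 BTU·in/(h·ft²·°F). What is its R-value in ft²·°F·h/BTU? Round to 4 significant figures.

R = L/k = 10.26/0.2691 = 38.127 ft²·°F·h/BTU

38.13 ft²·°F·h/BTU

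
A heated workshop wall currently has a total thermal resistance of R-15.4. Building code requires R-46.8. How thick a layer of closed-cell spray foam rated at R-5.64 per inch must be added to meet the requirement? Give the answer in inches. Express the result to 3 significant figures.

ΔR = 46.8 − 15.4 = 31.4 ft²·°F·h/BTU
L = ΔR / (R/in) = 31.4/5.64 = 5.567 in

5.57 in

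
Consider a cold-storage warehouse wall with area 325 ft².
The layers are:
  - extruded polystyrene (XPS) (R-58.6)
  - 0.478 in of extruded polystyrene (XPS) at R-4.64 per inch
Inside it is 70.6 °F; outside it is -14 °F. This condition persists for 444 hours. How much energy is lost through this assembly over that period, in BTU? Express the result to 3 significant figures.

0.478 × 4.64 = 2.218
R_total = 58.6 + 2.218 = 60.82 ft²·°F·h/BTU
Q = 325 × (70.6 − (-14)) / 60.82 = 452.1 BTU/h
E = 452.1 × 444 = 200700 BTU

201000 BTU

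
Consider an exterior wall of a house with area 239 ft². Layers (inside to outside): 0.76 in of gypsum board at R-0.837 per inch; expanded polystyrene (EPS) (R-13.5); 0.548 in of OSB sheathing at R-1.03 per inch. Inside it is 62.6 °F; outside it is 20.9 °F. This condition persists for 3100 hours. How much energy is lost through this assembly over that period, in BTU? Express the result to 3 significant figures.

0.76 × 0.837 = 0.6361
0.548 × 1.03 = 0.5644
R_total = 0.6361 + 13.5 + 0.5644 = 14.7 ft²·°F·h/BTU
Q = 239 × (62.6 − 20.9) / 14.7 = 678 BTU/h
E = 678 × 3100 = 2102000 BTU

2100000 BTU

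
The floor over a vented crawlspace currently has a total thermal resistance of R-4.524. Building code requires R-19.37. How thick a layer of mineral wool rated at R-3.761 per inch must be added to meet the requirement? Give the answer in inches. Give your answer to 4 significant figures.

ΔR = 19.37 − 4.524 = 14.846 ft²·°F·h/BTU
L = ΔR / (R/in) = 14.846/3.761 = 3.9474 in

3.947 in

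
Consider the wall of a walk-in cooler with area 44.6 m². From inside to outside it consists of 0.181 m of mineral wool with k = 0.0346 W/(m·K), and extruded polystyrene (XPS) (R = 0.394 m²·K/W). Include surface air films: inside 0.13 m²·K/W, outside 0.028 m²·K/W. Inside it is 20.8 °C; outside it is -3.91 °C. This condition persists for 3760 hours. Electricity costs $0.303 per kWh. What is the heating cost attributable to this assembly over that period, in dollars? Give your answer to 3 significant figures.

0.181/0.0346 = 5.231
R_total = 0.13 + 5.231 + 0.394 + 0.028 = 5.783 m²·K/W
Q = 44.6 × (20.8 − (-3.91)) / 5.783 = 190.6 W
E = 190.6 W × 3760 h / 1000 = 716.5 kWh
Cost = 716.5 × 0.303 = $217.1

217 dollars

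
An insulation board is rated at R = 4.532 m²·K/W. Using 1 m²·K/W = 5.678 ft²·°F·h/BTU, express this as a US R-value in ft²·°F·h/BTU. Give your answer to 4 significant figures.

25.73 ft²·°F·h/BTU

R_US = 4.532 × 5.678 = 25.733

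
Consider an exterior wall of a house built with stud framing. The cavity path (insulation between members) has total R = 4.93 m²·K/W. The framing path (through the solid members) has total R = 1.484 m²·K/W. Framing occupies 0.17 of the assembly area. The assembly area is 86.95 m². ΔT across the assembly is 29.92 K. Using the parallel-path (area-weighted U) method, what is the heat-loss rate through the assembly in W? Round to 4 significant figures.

U_eff = 0.83/4.93 + 0.17/1.484 = 0.16836 + 0.11456 = 0.28291
R_eff = 1/U_eff = 3.5347 m²·K/W
Q = 86.95 × 29.92 / 3.5347 = 736.01 W

736.0 W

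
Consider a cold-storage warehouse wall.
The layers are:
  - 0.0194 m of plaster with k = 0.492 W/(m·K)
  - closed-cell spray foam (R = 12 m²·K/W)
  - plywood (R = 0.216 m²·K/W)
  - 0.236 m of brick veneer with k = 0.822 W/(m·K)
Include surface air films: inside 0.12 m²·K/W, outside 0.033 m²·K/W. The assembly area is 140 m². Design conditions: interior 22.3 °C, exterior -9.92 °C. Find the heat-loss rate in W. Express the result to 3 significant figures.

355 W

0.0194/0.492 = 0.03943
0.236/0.822 = 0.2871
R_total = 0.12 + 0.03943 + 12 + 0.216 + 0.2871 + 0.033 = 12.7 m²·K/W
Q = A·ΔT/R = 140 × (22.3 − (-9.92)) / 12.7 = 355.3 W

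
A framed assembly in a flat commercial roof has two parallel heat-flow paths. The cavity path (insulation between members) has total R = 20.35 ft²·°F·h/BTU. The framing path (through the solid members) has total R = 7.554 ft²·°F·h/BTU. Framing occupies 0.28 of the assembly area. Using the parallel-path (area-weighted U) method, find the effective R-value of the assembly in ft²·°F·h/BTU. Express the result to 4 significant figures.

U_eff = 0.72/20.35 + 0.28/7.554 = 0.035381 + 0.037066 = 0.072447
R_eff = 1/U_eff = 13.803 ft²·°F·h/BTU

13.80 ft²·°F·h/BTU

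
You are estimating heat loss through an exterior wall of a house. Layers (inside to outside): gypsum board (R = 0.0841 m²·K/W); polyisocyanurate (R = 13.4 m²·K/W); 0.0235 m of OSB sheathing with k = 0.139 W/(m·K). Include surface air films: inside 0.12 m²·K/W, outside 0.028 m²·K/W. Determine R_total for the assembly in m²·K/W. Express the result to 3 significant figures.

13.8 m²·K/W

0.0235/0.139 = 0.1691
R_total = 0.12 + 0.0841 + 13.4 + 0.1691 + 0.028 = 13.8 m²·K/W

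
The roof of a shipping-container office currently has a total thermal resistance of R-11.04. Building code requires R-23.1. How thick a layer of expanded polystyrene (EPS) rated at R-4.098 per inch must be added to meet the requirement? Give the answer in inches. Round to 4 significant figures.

ΔR = 23.1 − 11.04 = 12.06 ft²·°F·h/BTU
L = ΔR / (R/in) = 12.06/4.098 = 2.9429 in

2.943 in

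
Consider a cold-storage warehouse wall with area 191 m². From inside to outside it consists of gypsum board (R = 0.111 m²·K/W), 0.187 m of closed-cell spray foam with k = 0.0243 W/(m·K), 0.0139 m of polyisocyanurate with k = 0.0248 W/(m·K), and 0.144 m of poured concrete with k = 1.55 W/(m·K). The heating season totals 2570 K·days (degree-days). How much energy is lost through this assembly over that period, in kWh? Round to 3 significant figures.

0.187/0.0243 = 7.695
0.0139/0.0248 = 0.5605
0.144/1.55 = 0.0929
R_total = 0.111 + 7.695 + 0.5605 + 0.0929 = 8.46 m²·K/W
E = A × HDD × 24 / R / 1000 = 191 × 2570 × 24 / 8.46 / 1000 = 1393 kWh

1390 kWh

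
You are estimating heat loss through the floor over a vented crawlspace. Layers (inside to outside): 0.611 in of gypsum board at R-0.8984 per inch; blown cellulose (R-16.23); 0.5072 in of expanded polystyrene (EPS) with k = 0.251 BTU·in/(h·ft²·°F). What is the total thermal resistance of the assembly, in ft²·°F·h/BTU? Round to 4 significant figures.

0.611 × 0.8984 = 0.54892
0.5072/0.251 = 2.0207
R_total = 0.54892 + 16.23 + 2.0207 = 18.8 ft²·°F·h/BTU

18.80 ft²·°F·h/BTU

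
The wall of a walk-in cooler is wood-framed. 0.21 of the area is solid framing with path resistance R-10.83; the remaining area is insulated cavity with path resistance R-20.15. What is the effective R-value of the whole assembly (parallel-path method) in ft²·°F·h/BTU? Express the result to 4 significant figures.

U_eff = 0.79/20.15 + 0.21/10.83 = 0.039206 + 0.019391 = 0.058597
R_eff = 1/U_eff = 17.066 ft²·°F·h/BTU

17.07 ft²·°F·h/BTU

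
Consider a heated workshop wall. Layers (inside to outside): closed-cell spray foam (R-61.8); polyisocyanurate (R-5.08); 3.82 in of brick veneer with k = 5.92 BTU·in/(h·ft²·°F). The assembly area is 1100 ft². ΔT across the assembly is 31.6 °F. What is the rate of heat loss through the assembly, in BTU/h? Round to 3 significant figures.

515 BTU/h

3.82/5.92 = 0.6453
R_total = 61.8 + 5.08 + 0.6453 = 67.53 ft²·°F·h/BTU
Q = A·ΔT/R = 1100 × 31.6 / 67.53 = 514.8 BTU/h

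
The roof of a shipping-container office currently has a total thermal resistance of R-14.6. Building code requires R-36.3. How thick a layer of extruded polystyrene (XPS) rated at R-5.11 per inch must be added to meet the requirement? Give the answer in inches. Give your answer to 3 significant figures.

4.25 in

ΔR = 36.3 − 14.6 = 21.7 ft²·°F·h/BTU
L = ΔR / (R/in) = 21.7/5.11 = 4.247 in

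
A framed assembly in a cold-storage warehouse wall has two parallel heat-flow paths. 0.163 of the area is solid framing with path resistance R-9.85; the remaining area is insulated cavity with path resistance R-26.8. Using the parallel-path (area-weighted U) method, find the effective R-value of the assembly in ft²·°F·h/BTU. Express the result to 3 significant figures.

U_eff = 0.837/26.8 + 0.163/9.85 = 0.03123 + 0.01655 = 0.04778
R_eff = 1/U_eff = 20.93 ft²·°F·h/BTU

20.9 ft²·°F·h/BTU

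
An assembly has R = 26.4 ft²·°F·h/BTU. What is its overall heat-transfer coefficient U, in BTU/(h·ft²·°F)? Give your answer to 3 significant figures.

0.0379 BTU/(h·ft²·°F)

U = 1/R = 1/26.4 = 0.03788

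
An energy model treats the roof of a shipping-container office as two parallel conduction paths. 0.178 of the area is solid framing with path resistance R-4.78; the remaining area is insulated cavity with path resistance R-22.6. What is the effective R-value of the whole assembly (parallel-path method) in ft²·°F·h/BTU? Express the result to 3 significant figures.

U_eff = 0.822/22.6 + 0.178/4.78 = 0.03637 + 0.03724 = 0.07361
R_eff = 1/U_eff = 13.59 ft²·°F·h/BTU

13.6 ft²·°F·h/BTU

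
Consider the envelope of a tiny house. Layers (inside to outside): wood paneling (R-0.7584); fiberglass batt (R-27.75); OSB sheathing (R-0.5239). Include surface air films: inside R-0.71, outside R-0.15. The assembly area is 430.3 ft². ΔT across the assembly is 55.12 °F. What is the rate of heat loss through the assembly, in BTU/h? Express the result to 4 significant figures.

793.5 BTU/h

R_total = 0.71 + 0.7584 + 27.75 + 0.5239 + 0.15 = 29.892 ft²·°F·h/BTU
Q = A·ΔT/R = 430.3 × 55.12 / 29.892 = 793.45 BTU/h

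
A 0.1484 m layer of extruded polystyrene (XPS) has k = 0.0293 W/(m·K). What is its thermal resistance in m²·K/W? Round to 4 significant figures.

R = L/k = 0.1484/0.0293 = 5.0648 m²·K/W

5.065 m²·K/W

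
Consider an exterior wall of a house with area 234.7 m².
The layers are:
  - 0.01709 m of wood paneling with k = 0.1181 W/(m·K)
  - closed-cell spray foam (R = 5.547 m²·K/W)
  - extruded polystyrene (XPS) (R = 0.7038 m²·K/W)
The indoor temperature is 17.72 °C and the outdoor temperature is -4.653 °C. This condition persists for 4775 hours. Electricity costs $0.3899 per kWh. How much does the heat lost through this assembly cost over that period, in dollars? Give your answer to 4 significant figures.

0.01709/0.1181 = 0.14471
R_total = 0.14471 + 5.547 + 0.7038 = 6.3955 m²·K/W
Q = 234.7 × (17.72 − (-4.653)) / 6.3955 = 821.04 W
E = 821.04 W × 4775 h / 1000 = 3920.4 kWh
Cost = 3920.4 × 0.3899 = $1528.6

1529 dollars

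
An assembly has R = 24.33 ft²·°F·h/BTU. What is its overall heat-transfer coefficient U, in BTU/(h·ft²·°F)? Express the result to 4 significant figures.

0.04110 BTU/(h·ft²·°F)

U = 1/R = 1/24.33 = 0.041102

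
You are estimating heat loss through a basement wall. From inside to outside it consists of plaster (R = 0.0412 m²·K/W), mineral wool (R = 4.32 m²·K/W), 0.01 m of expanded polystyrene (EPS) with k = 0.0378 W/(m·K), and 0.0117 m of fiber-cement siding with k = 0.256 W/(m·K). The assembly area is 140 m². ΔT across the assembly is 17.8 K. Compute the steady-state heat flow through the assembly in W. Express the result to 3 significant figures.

0.01/0.0378 = 0.2646
0.0117/0.256 = 0.0457
R_total = 0.0412 + 4.32 + 0.2646 + 0.0457 = 4.671 m²·K/W
Q = A·ΔT/R = 140 × 17.8 / 4.671 = 533.5 W

533 W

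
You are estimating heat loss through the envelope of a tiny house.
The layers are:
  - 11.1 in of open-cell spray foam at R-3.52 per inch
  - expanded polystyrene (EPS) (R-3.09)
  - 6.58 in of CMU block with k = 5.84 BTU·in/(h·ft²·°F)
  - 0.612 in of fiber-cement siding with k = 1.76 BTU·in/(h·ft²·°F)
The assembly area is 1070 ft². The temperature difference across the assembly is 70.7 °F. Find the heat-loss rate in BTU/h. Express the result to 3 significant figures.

11.1 × 3.52 = 39.07
6.58/5.84 = 1.127
0.612/1.76 = 0.3477
R_total = 39.07 + 3.09 + 1.127 + 0.3477 = 43.64 ft²·°F·h/BTU
Q = A·ΔT/R = 1070 × 70.7 / 43.64 = 1734 BTU/h

1730 BTU/h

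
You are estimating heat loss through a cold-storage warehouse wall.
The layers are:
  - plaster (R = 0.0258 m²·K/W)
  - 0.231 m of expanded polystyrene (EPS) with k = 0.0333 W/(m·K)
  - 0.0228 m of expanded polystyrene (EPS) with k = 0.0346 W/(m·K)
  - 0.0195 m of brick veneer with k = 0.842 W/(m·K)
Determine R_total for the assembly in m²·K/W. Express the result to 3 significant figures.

0.231/0.0333 = 6.937
0.0228/0.0346 = 0.659
0.0195/0.842 = 0.02316
R_total = 0.0258 + 6.937 + 0.659 + 0.02316 = 7.645 m²·K/W

7.64 m²·K/W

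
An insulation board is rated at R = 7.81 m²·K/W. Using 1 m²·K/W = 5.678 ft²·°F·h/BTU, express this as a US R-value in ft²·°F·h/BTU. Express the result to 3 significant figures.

R_US = 7.81 × 5.678 = 44.35

44.3 ft²·°F·h/BTU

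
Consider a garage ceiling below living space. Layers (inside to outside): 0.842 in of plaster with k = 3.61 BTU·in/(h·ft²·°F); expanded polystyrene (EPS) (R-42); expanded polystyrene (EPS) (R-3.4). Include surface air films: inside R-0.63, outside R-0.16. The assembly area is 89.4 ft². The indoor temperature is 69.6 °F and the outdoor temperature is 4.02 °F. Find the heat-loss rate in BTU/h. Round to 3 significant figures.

0.842/3.61 = 0.2332
R_total = 0.63 + 0.2332 + 42 + 3.4 + 0.16 = 46.42 ft²·°F·h/BTU
Q = A·ΔT/R = 89.4 × (69.6 − 4.02) / 46.42 = 126.3 BTU/h

126 BTU/h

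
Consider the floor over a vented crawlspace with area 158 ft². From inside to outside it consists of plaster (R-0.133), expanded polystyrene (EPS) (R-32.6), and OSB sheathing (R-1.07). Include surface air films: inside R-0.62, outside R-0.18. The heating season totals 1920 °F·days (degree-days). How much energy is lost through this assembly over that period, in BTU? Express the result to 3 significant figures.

210000 BTU

R_total = 0.62 + 0.133 + 32.6 + 1.07 + 0.18 = 34.6 ft²·°F·h/BTU
E = A × HDD × 24 / R = 158 × 1920 × 24 / 34.6 = 210400 BTU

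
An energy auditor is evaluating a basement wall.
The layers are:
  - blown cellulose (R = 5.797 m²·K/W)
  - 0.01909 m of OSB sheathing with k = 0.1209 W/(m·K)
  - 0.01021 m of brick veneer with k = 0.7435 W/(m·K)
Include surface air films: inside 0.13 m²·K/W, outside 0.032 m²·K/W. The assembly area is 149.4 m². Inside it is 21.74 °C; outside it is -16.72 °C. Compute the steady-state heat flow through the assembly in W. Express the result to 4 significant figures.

0.01909/0.1209 = 0.1579
0.01021/0.7435 = 0.013732
R_total = 0.13 + 5.797 + 0.1579 + 0.013732 + 0.032 = 6.1306 m²·K/W
Q = A·ΔT/R = 149.4 × (21.74 − (-16.72)) / 6.1306 = 937.25 W

937.2 W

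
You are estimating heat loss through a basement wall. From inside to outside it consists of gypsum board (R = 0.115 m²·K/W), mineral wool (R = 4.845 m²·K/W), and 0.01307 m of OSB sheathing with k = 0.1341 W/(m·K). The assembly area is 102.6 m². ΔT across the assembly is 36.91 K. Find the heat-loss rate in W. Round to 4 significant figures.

748.8 W

0.01307/0.1341 = 0.097465
R_total = 0.115 + 4.845 + 0.097465 = 5.0575 m²·K/W
Q = A·ΔT/R = 102.6 × 36.91 / 5.0575 = 748.79 W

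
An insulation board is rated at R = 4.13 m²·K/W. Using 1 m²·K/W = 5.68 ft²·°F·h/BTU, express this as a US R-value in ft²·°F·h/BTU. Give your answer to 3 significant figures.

23.5 ft²·°F·h/BTU

R_US = 4.13 × 5.68 = 23.46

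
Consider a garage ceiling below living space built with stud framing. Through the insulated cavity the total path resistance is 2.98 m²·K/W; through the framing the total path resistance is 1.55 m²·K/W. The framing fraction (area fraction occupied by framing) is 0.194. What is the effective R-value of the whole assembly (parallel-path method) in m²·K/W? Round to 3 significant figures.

U_eff = 0.806/2.98 + 0.194/1.55 = 0.2705 + 0.1252 = 0.3956
R_eff = 1/U_eff = 2.528 m²·K/W

2.53 m²·K/W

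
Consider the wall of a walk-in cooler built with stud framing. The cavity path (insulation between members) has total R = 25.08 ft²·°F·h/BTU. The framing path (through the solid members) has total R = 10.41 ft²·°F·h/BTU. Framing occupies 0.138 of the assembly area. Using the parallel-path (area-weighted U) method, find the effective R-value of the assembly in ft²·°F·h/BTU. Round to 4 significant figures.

21.00 ft²·°F·h/BTU

U_eff = 0.862/25.08 + 0.138/10.41 = 0.03437 + 0.013256 = 0.047627
R_eff = 1/U_eff = 20.997 ft²·°F·h/BTU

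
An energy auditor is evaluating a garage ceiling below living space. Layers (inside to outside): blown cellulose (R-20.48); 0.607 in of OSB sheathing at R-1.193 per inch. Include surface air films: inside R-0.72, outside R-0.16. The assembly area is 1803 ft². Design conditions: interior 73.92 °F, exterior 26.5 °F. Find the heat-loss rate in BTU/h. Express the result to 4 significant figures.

3871 BTU/h

0.607 × 1.193 = 0.72415
R_total = 0.72 + 20.48 + 0.72415 + 0.16 = 22.084 ft²·°F·h/BTU
Q = A·ΔT/R = 1803 × (73.92 − 26.5) / 22.084 = 3871.5 BTU/h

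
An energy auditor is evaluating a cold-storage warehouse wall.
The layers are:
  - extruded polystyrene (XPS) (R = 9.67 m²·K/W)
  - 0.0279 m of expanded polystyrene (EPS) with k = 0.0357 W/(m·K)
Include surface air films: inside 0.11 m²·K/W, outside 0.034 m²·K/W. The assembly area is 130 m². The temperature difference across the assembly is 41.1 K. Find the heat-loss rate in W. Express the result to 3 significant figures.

0.0279/0.0357 = 0.7815
R_total = 0.11 + 9.67 + 0.7815 + 0.034 = 10.6 m²·K/W
Q = A·ΔT/R = 130 × 41.1 / 10.6 = 504.3 W

504 W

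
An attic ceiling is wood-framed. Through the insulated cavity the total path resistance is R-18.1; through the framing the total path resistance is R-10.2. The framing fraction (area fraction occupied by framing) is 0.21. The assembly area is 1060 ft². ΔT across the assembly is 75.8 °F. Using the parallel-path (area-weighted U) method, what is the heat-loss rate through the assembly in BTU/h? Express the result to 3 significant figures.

5160 BTU/h

U_eff = 0.79/18.1 + 0.21/10.2 = 0.04365 + 0.02059 = 0.06423
R_eff = 1/U_eff = 15.57 ft²·°F·h/BTU
Q = 1060 × 75.8 / 15.57 = 5161 BTU/h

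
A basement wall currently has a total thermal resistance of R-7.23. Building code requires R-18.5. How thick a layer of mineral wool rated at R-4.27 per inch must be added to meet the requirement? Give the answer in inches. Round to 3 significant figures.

2.64 in

ΔR = 18.5 − 7.23 = 11.27 ft²·°F·h/BTU
L = ΔR / (R/in) = 11.27/4.27 = 2.639 in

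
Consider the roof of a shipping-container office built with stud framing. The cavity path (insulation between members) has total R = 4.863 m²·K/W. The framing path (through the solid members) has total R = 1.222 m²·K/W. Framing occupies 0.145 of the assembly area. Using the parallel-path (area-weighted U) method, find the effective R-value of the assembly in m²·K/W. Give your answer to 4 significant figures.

3.396 m²·K/W

U_eff = 0.855/4.863 + 0.145/1.222 = 0.17582 + 0.11866 = 0.29448
R_eff = 1/U_eff = 3.3959 m²·K/W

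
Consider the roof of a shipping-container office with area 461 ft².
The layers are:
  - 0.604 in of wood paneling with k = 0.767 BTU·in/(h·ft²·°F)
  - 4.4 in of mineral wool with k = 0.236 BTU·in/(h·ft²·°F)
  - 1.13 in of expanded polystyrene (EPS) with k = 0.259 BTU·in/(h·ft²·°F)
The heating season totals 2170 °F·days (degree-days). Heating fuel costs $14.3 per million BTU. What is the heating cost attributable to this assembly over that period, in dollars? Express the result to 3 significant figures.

0.604/0.767 = 0.7875
4.4/0.236 = 18.64
1.13/0.259 = 4.363
R_total = 0.7875 + 18.64 + 4.363 = 23.79 ft²·°F·h/BTU
E = A × HDD × 24 / R = 461 × 2170 × 24 / 23.79 = 1009000 BTU
Cost = 1009000/10⁶ × 14.3 = $14.43

14.4 dollars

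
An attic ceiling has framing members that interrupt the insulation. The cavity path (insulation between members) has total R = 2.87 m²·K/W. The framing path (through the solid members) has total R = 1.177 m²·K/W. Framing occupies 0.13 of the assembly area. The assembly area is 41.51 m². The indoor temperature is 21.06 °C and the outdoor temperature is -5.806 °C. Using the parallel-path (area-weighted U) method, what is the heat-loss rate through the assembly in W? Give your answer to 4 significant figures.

U_eff = 0.87/2.87 + 0.13/1.177 = 0.30314 + 0.11045 = 0.41359
R_eff = 1/U_eff = 2.4179 m²·K/W
Q = 41.51 × (21.06 − (-5.806)) / 2.4179 = 461.23 W

461.2 W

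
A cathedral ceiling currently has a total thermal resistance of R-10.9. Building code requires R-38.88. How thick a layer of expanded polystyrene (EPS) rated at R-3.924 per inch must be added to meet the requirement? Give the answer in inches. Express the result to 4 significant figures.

ΔR = 38.88 − 10.9 = 27.98 ft²·°F·h/BTU
L = ΔR / (R/in) = 27.98/3.924 = 7.1305 in

7.130 in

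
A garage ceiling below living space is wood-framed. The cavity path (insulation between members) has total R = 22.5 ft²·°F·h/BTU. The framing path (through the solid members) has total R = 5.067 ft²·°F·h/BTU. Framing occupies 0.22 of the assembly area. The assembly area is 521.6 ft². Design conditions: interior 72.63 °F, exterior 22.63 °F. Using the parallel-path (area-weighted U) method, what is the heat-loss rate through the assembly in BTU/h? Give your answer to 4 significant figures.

U_eff = 0.78/22.5 + 0.22/5.067 = 0.034667 + 0.043418 = 0.078085
R_eff = 1/U_eff = 12.807 ft²·°F·h/BTU
Q = 521.6 × (72.63 − 22.63) / 12.807 = 2036.5 BTU/h

2036 BTU/h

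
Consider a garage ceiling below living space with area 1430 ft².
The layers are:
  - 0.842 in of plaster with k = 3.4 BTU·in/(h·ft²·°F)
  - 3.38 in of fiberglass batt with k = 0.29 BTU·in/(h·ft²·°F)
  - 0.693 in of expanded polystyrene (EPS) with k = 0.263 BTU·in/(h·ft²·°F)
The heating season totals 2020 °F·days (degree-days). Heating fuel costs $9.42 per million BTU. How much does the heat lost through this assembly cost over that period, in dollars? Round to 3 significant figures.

0.842/3.4 = 0.2476
3.38/0.29 = 11.66
0.693/0.263 = 2.635
R_total = 0.2476 + 11.66 + 2.635 = 14.54 ft²·°F·h/BTU
E = A × HDD × 24 / R = 1430 × 2020 × 24 / 14.54 = 4769000 BTU
Cost = 4769000/10⁶ × 9.42 = $44.92

44.9 dollars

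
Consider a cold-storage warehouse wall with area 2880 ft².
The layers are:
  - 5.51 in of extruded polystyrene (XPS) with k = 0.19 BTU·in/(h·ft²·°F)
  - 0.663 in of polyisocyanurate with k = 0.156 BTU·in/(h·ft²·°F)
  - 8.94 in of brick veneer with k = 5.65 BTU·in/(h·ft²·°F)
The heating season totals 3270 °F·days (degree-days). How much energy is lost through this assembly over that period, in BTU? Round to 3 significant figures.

5.51/0.19 = 29
0.663/0.156 = 4.25
8.94/5.65 = 1.582
R_total = 29 + 4.25 + 1.582 = 34.83 ft²·°F·h/BTU
E = A × HDD × 24 / R = 2880 × 3270 × 24 / 34.83 = 6489000 BTU

6490000 BTU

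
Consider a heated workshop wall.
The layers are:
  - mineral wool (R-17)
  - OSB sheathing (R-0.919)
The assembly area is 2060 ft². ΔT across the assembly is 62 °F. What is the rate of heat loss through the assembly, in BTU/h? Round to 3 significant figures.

7130 BTU/h

R_total = 17 + 0.919 = 17.92 ft²·°F·h/BTU
Q = A·ΔT/R = 2060 × 62 / 17.92 = 7128 BTU/h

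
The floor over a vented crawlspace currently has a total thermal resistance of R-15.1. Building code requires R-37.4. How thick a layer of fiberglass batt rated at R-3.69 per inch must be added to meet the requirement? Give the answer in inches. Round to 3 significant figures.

6.04 in

ΔR = 37.4 − 15.1 = 22.3 ft²·°F·h/BTU
L = ΔR / (R/in) = 22.3/3.69 = 6.043 in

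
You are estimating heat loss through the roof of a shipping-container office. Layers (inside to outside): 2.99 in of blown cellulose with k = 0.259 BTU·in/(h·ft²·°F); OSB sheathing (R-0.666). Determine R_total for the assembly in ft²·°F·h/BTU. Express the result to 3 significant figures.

12.2 ft²·°F·h/BTU

2.99/0.259 = 11.54
R_total = 11.54 + 0.666 = 12.21 ft²·°F·h/BTU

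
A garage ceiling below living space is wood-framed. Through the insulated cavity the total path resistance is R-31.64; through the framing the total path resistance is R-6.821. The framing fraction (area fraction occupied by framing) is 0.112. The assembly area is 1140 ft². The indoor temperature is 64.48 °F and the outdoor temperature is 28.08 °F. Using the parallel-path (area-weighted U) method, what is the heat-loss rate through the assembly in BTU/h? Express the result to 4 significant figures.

1846 BTU/h

U_eff = 0.888/31.64 + 0.112/6.821 = 0.028066 + 0.01642 = 0.044486
R_eff = 1/U_eff = 22.479 ft²·°F·h/BTU
Q = 1140 × (64.48 − 28.08) / 22.479 = 1846 BTU/h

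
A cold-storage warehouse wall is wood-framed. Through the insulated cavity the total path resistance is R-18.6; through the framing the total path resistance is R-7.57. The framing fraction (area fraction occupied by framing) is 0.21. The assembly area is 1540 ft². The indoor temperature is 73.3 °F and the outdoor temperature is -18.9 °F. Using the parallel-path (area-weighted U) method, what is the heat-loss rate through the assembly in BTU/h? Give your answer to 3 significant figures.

U_eff = 0.79/18.6 + 0.21/7.57 = 0.04247 + 0.02774 = 0.07021
R_eff = 1/U_eff = 14.24 ft²·°F·h/BTU
Q = 1540 × (73.3 − (-18.9)) / 14.24 = 9970 BTU/h

9970 BTU/h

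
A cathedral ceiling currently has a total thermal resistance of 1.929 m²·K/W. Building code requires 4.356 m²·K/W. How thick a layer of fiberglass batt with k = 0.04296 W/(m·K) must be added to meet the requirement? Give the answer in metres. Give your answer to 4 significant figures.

ΔR = 4.356 − 1.929 = 2.427 m²·K/W
L = ΔR × k = 2.427 × 0.04296 = 0.10426 m

0.1043 m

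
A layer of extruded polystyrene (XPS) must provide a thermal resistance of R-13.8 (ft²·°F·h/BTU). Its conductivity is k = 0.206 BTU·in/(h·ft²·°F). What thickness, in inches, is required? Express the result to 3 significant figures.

L = R × k = 13.8 × 0.206 = 2.843 in

2.84 in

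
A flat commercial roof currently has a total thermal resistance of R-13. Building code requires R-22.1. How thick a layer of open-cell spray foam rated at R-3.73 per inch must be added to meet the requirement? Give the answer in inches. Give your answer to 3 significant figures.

2.44 in

ΔR = 22.1 − 13 = 9.1 ft²·°F·h/BTU
L = ΔR / (R/in) = 9.1/3.73 = 2.44 in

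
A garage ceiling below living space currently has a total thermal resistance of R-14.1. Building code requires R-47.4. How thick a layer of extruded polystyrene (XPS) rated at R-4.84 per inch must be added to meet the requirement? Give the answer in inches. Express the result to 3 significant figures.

ΔR = 47.4 − 14.1 = 33.3 ft²·°F·h/BTU
L = ΔR / (R/in) = 33.3/4.84 = 6.88 in

6.88 in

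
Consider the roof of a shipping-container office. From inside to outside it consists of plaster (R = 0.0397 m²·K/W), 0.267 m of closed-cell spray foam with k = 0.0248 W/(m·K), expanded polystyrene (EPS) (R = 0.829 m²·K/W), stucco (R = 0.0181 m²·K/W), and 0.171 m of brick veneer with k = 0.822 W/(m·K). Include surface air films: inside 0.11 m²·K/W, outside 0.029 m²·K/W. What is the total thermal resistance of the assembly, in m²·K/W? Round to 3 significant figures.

12.0 m²·K/W

0.267/0.0248 = 10.77
0.171/0.822 = 0.208
R_total = 0.11 + 0.0397 + 10.77 + 0.829 + 0.0181 + 0.208 + 0.029 = 12 m²·K/W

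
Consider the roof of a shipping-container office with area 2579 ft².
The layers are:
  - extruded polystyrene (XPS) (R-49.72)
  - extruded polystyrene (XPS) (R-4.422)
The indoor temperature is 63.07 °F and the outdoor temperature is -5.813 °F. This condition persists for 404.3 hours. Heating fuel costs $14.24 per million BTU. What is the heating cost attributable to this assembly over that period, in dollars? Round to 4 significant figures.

R_total = 49.72 + 4.422 = 54.142 ft²·°F·h/BTU
Q = 2579 × (63.07 − (-5.813)) / 54.142 = 3281.2 BTU/h
E = 3281.2 × 404.3 = 1326600 BTU
Cost = 1326600/10⁶ × 14.24 = $18.89

18.89 dollars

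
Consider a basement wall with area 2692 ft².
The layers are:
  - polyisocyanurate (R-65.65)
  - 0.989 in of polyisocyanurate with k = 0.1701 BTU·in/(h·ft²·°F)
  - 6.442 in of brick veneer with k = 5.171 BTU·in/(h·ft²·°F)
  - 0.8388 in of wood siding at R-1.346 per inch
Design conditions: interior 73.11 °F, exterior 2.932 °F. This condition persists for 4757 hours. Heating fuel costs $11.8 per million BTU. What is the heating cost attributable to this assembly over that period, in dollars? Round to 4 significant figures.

143.6 dollars

0.989/0.1701 = 5.8142
6.442/5.171 = 1.2458
0.8388 × 1.346 = 1.129
R_total = 65.65 + 5.8142 + 1.2458 + 1.129 = 73.839 ft²·°F·h/BTU
Q = 2692 × (73.11 − 2.932) / 73.839 = 2558.5 BTU/h
E = 2558.5 × 4757 = 12171000 BTU
Cost = 12171000/10⁶ × 11.8 = $143.62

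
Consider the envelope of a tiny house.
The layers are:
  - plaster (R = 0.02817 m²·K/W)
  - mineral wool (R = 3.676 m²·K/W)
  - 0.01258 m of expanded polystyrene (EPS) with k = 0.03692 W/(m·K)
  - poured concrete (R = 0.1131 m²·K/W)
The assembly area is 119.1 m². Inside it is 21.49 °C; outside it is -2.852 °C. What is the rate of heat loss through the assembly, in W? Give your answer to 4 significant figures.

697.2 W

0.01258/0.03692 = 0.34074
R_total = 0.02817 + 3.676 + 0.34074 + 0.1131 = 4.158 m²·K/W
Q = A·ΔT/R = 119.1 × (21.49 − (-2.852)) / 4.158 = 697.24 W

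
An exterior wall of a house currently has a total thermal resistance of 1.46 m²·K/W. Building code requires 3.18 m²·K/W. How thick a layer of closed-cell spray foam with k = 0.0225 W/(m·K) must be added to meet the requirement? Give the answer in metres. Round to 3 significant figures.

0.0387 m

ΔR = 3.18 − 1.46 = 1.72 m²·K/W
L = ΔR × k = 1.72 × 0.0225 = 0.0387 m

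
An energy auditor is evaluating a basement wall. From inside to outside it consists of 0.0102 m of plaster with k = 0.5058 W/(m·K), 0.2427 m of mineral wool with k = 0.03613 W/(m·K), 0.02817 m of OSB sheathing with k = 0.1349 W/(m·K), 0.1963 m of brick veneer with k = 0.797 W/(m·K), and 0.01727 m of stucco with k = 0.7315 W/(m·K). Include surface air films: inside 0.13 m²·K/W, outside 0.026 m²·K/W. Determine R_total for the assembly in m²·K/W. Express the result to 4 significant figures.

7.372 m²·K/W

0.0102/0.5058 = 0.020166
0.2427/0.03613 = 6.7174
0.02817/0.1349 = 0.20882
0.1963/0.797 = 0.2463
0.01727/0.7315 = 0.023609
R_total = 0.13 + 0.020166 + 6.7174 + 0.20882 + 0.2463 + 0.023609 + 0.026 = 7.3723 m²·K/W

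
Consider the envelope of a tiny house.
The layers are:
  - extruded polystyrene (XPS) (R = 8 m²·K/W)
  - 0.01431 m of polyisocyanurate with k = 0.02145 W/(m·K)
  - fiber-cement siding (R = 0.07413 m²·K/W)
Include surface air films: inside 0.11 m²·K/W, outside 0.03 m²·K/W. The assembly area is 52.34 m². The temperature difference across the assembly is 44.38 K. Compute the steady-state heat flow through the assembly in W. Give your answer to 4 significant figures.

261.5 W

0.01431/0.02145 = 0.66713
R_total = 0.11 + 8 + 0.66713 + 0.07413 + 0.03 = 8.8813 m²·K/W
Q = A·ΔT/R = 52.34 × 44.38 / 8.8813 = 261.54 W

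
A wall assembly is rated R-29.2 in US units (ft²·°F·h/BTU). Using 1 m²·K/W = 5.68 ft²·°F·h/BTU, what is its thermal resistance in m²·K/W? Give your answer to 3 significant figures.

R_SI = 29.2/5.68 = 5.141

5.14 m²·K/W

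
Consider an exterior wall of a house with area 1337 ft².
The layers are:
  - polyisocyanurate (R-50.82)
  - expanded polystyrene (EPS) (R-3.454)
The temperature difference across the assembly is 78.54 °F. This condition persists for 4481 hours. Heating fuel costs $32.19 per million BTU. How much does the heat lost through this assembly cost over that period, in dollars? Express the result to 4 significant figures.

279.1 dollars

R_total = 50.82 + 3.454 = 54.274 ft²·°F·h/BTU
Q = 1337 × 78.54 / 54.274 = 1934.8 BTU/h
E = 1934.8 × 4481 = 8669700 BTU
Cost = 8669700/10⁶ × 32.19 = $279.08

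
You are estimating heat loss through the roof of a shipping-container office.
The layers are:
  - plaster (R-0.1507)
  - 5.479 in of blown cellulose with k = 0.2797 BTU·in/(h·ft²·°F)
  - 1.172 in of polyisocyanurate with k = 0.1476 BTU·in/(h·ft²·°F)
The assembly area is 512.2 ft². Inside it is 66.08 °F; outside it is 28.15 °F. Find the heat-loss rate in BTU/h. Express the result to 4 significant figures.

5.479/0.2797 = 19.589
1.172/0.1476 = 7.9404
R_total = 0.1507 + 19.589 + 7.9404 = 27.68 ft²·°F·h/BTU
Q = A·ΔT/R = 512.2 × (66.08 − 28.15) / 27.68 = 701.87 BTU/h

701.9 BTU/h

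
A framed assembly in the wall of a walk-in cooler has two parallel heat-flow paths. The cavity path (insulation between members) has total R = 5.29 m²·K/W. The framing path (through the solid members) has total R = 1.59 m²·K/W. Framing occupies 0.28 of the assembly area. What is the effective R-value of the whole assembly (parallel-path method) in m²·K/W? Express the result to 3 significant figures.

U_eff = 0.72/5.29 + 0.28/1.59 = 0.1361 + 0.1761 = 0.3122
R_eff = 1/U_eff = 3.203 m²·K/W

3.20 m²·K/W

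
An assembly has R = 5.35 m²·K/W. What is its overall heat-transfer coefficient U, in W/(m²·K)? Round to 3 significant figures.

U = 1/R = 1/5.35 = 0.1869

0.187 W/(m²·K)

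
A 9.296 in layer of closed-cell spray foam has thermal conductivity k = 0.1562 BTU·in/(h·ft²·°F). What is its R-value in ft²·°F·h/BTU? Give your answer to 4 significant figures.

59.51 ft²·°F·h/BTU

R = L/k = 9.296/0.1562 = 59.513 ft²·°F·h/BTU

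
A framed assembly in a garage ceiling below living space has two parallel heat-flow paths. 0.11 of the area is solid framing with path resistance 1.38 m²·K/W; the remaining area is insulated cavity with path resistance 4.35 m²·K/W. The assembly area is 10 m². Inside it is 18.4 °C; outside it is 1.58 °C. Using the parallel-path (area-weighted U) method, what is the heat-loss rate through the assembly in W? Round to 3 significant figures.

47.8 W

U_eff = 0.89/4.35 + 0.11/1.38 = 0.2046 + 0.07971 = 0.2843
R_eff = 1/U_eff = 3.517 m²·K/W
Q = 10 × (18.4 − 1.58) / 3.517 = 47.82 W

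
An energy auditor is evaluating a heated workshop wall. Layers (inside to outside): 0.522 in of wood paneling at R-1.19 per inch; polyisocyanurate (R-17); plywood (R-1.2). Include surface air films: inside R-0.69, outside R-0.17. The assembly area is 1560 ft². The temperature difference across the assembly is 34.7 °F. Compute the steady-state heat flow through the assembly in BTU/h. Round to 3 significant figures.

2750 BTU/h

0.522 × 1.19 = 0.6212
R_total = 0.69 + 0.6212 + 17 + 1.2 + 0.17 = 19.68 ft²·°F·h/BTU
Q = A·ΔT/R = 1560 × 34.7 / 19.68 = 2750 BTU/h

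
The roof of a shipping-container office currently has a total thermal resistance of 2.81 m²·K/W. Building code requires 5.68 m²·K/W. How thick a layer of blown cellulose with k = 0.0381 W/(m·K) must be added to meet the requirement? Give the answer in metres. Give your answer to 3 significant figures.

0.109 m

ΔR = 5.68 − 2.81 = 2.87 m²·K/W
L = ΔR × k = 2.87 × 0.0381 = 0.1093 m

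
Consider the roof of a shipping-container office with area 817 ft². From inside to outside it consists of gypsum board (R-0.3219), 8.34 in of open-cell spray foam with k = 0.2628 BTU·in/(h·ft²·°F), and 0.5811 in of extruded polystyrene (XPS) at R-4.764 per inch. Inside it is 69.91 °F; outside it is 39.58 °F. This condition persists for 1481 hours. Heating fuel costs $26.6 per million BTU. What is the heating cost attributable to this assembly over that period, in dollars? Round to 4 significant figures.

28.03 dollars

8.34/0.2628 = 31.735
0.5811 × 4.764 = 2.7684
R_total = 0.3219 + 31.735 + 2.7684 = 34.825 ft²·°F·h/BTU
Q = 817 × (69.91 − 39.58) / 34.825 = 711.54 BTU/h
E = 711.54 × 1481 = 1053800 BTU
Cost = 1053800/10⁶ × 26.6 = $28.031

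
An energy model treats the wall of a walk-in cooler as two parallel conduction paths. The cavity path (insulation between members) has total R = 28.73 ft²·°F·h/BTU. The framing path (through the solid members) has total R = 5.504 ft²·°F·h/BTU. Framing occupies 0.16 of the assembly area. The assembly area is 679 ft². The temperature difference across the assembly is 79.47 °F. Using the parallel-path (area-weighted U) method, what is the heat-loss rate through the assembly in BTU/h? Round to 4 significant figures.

U_eff = 0.84/28.73 + 0.16/5.504 = 0.029238 + 0.02907 = 0.058307
R_eff = 1/U_eff = 17.15 ft²·°F·h/BTU
Q = 679 × 79.47 / 17.15 = 3146.3 BTU/h

3146 BTU/h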